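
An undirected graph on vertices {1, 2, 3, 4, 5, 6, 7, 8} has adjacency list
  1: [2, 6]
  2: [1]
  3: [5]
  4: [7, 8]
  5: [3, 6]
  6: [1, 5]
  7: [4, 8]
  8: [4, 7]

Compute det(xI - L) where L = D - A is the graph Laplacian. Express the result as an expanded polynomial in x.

x^8 - 14x^7 + 78x^6 - 218x^5 + 314x^4 - 210x^3 + 45x^2

With the vertex order [1, 2, 3, 4, 5, 6, 7, 8], the degrees are [2, 1, 1, 2, 2, 2, 2, 2], giving D = diag(2, 1, 1, 2, 2, 2, 2, 2) and L = D - A. L has integer entries, so p(x) = det(xI - L) has integer coefficients. Expanding the determinant yields x^8 - 14x^7 + 78x^6 - 218x^5 + 314x^4 - 210x^3 + 45x^2. The constant term is 0 because L is singular (the all-ones vector lies in its kernel). There are 2 zeros in the spectrum, matching the 2 components. The largest eigenvalue, 3.6180, is at most the vertex count 8.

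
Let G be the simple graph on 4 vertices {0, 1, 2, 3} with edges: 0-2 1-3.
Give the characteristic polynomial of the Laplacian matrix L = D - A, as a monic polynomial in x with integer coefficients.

With the vertex order [0, 1, 2, 3], the degrees are [1, 1, 1, 1], giving D = diag(1, 1, 1, 1) and L = D - A. The eigenvalues of L are [0, 0, 2, 2]; the characteristic polynomial is the product of (x - lambda_i), which multiplies out to x^4 - 4x^3 + 4x^2. The constant term is 0 because L is singular (the all-ones vector lies in its kernel). The eigenvalues sum to 4, which equals trace(L) = 2|E|.

x^4 - 4x^3 + 4x^2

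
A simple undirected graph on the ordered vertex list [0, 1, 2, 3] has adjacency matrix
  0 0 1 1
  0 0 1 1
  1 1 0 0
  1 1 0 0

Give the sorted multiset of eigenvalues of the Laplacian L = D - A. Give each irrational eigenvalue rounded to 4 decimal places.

Each diagonal entry of L is the vertex degree and each off-diagonal entry is -1 where an edge is present, 0 otherwise; in the order [0, 1, 2, 3] the diagonal is [2, 2, 2, 2]. Since every row of L sums to 0, the all-ones vector is in the kernel and 0 is an eigenvalue. There is one zero in the spectrum, matching the 1 component. By the matrix-tree theorem the graph has (1/4) * product of the nonzero eigenvalues = 4 spanning trees.

[0, 2, 2, 4]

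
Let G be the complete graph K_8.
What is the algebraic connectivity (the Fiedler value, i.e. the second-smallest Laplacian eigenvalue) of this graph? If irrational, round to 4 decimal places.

The graph has 8 vertices and degree multiset [7, 7, 7, 7, 7, 7, 7, 7]; D is the diagonal matrix of degrees and L = D - A. The smallest Laplacian eigenvalue is always 0. The next one, lambda_2 = 8, measures how hard the graph is to disconnect: larger values mean better connectivity. By the matrix-tree theorem the graph has (1/8) * product of the nonzero eigenvalues = 262144 spanning trees.

8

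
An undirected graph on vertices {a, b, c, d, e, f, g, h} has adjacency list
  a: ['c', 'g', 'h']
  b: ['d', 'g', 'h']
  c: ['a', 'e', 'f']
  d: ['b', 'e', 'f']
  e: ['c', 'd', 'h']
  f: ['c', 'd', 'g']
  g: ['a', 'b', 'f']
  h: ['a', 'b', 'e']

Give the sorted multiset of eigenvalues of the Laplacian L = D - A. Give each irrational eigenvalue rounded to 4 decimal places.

[0, 2, 2, 2, 4, 4, 4, 6]

Each diagonal entry of L is the vertex degree and each off-diagonal entry is -1 where an edge is present, 0 otherwise; in the order [a, b, c, d, e, f, g, h] the diagonal is [3, 3, 3, 3, 3, 3, 3, 3]. L is symmetric positive semidefinite, so every eigenvalue is real and nonnegative. The single zero eigenvalue shows the graph is connected.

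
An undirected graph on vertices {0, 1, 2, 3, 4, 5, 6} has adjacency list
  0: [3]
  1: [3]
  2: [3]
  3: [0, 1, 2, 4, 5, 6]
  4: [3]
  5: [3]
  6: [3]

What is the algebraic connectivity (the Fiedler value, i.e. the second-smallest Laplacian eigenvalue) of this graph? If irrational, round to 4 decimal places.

Each diagonal entry of L is the vertex degree and each off-diagonal entry is -1 where an edge is present, 0 otherwise; in the order [0, 1, 2, 3, 4, 5, 6] the diagonal is [1, 1, 1, 6, 1, 1, 1]. The smallest Laplacian eigenvalue is always 0. The next one, lambda_2 = 1, measures how hard the graph is to disconnect: larger values mean better connectivity. There is one zero in the spectrum, matching the 1 component. The eigenvalues sum to 12, which equals trace(L) = 2|E|.

1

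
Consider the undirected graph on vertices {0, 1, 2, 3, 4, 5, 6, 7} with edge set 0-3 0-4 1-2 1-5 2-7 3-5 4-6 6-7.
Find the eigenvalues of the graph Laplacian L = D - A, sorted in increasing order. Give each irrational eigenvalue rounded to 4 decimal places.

[0, 0.5858, 0.5858, 2, 2, 3.4142, 3.4142, 4]

Each diagonal entry of L is the vertex degree and each off-diagonal entry is -1 where an edge is present, 0 otherwise; in the order [0, 1, 2, 3, 4, 5, 6, 7] the diagonal is [2, 2, 2, 2, 2, 2, 2, 2]. Diagonalising L (or applying a numerical eigensolver to the 8x8 matrix) gives the spectrum above. By the matrix-tree theorem the graph has (1/8) * product of the nonzero eigenvalues = 8 spanning trees.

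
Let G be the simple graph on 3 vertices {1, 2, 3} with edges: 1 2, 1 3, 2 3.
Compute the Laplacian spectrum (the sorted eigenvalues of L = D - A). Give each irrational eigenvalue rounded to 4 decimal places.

With the vertex order [1, 2, 3], the degrees are [2, 2, 2], giving D = diag(2, 2, 2) and L = D - A. The multiplicity of 0 as a Laplacian eigenvalue equals the number of connected components. The eigenvalues sum to 6, which equals trace(L) = 2|E|.

[0, 3, 3]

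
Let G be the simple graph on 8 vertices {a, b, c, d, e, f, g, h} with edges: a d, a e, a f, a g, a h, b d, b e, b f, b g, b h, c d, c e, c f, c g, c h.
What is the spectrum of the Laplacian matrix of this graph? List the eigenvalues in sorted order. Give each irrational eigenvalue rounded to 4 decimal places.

[0, 3, 3, 3, 3, 5, 5, 8]

Reading degrees in the order [a, b, c, d, e, f, g, h] gives [5, 5, 5, 3, 3, 3, 3, 3]; set D = diag(5, 5, 5, 3, 3, 3, 3, 3) and form L = D - A. L is symmetric positive semidefinite, so every eigenvalue is real and nonnegative. The eigenvalues sum to 30, which equals trace(L) = 2|E|.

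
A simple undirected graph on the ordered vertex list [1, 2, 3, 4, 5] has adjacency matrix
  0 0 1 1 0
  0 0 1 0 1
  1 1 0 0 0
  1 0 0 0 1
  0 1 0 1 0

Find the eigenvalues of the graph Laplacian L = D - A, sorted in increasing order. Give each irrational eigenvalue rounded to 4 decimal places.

Each diagonal entry of L is the vertex degree and each off-diagonal entry is -1 where an edge is present, 0 otherwise; in the order [1, 2, 3, 4, 5] the diagonal is [2, 2, 2, 2, 2]. Since every row of L sums to 0, the all-ones vector is in the kernel and 0 is an eigenvalue. By the matrix-tree theorem the graph has (1/5) * product of the nonzero eigenvalues = 5 spanning trees.

[0, 1.3820, 1.3820, 3.6180, 3.6180]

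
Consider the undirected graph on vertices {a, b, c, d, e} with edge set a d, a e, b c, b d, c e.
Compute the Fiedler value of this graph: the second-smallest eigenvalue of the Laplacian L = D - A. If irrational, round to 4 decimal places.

With the vertex order [a, b, c, d, e], the degrees are [2, 2, 2, 2, 2], giving D = diag(2, 2, 2, 2, 2) and L = D - A. The smallest Laplacian eigenvalue is always 0. The next one, lambda_2 = 1.3820, measures how hard the graph is to disconnect: larger values mean better connectivity. The largest eigenvalue, 3.6180, is at most the vertex count 5. The eigenvalues sum to 10, which equals trace(L) = 2|E|.

1.3820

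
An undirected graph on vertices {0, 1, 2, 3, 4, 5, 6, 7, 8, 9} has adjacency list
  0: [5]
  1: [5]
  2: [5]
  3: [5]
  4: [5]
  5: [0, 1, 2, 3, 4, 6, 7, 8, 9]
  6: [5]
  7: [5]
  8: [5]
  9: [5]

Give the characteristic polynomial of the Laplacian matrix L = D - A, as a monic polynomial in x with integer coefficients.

Reading degrees in the order [0, 1, 2, 3, 4, 5, 6, 7, 8, 9] gives [1, 1, 1, 1, 1, 9, 1, 1, 1, 1]; set D = diag(1, 1, 1, 1, 1, 9, 1, 1, 1, 1) and form L = D - A. The eigenvalues of L are [0, 1, 1, 1, 1, 1, 1, 1, 1, 10]; the characteristic polynomial is the product of (x - lambda_i), which multiplies out to x^10 - 18x^9 + 108x^8 - 336x^7 + 630x^6 - 756x^5 + 588x^4 - 288x^3 + 81x^2 - 10x. The constant term is 0 because L is singular (the all-ones vector lies in its kernel).

x^10 - 18x^9 + 108x^8 - 336x^7 + 630x^6 - 756x^5 + 588x^4 - 288x^3 + 81x^2 - 10x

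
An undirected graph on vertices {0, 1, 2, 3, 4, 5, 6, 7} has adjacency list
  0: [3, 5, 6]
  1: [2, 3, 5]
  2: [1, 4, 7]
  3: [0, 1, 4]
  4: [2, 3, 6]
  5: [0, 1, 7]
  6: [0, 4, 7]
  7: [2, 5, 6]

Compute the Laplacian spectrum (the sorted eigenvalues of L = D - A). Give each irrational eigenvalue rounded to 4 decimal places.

[0, 2, 2, 2, 4, 4, 4, 6]

Reading degrees in the order [0, 1, 2, 3, 4, 5, 6, 7] gives [3, 3, 3, 3, 3, 3, 3, 3]; set D = diag(3, 3, 3, 3, 3, 3, 3, 3) and form L = D - A. The multiplicity of 0 as a Laplacian eigenvalue equals the number of connected components.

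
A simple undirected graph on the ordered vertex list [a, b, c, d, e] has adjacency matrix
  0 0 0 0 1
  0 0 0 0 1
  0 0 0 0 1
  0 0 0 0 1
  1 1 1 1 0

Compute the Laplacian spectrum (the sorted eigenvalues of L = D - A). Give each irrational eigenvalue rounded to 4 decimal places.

Each diagonal entry of L is the vertex degree and each off-diagonal entry is -1 where an edge is present, 0 otherwise; in the order [a, b, c, d, e] the diagonal is [1, 1, 1, 1, 4]. The multiplicity of 0 as a Laplacian eigenvalue equals the number of connected components. The single zero eigenvalue shows the graph is connected. The largest eigenvalue, 5, is at most the vertex count 5. The eigenvalues sum to 8, which equals trace(L) = 2|E|.

[0, 1, 1, 1, 5]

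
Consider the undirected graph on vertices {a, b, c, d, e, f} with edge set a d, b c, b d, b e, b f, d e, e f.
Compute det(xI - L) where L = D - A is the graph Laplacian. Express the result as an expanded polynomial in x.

With the vertex order [a, b, c, d, e, f], the degrees are [1, 4, 1, 3, 3, 2], giving D = diag(1, 4, 1, 3, 3, 2) and L = D - A. Computing det(xI - L) by cofactor expansion (or equivalently via sum-over-permutations) gives x^6 - 14x^5 + 71x^4 - 158x^3 + 149x^2 - 48x. The constant term is 0 because L is singular (the all-ones vector lies in its kernel). The largest eigenvalue, 5.1149, is at most the vertex count 6. The eigenvalues sum to 14, which equals trace(L) = 2|E|.

x^6 - 14x^5 + 71x^4 - 158x^3 + 149x^2 - 48x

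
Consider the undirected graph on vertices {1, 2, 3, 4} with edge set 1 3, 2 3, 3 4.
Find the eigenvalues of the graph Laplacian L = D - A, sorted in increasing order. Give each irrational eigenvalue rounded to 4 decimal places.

[0, 1, 1, 4]

With the vertex order [1, 2, 3, 4], the degrees are [1, 1, 3, 1], giving D = diag(1, 1, 3, 1) and L = D - A. Diagonalising L (or applying a numerical eigensolver to the 4x4 matrix) gives the spectrum above. The single zero eigenvalue shows the graph is connected.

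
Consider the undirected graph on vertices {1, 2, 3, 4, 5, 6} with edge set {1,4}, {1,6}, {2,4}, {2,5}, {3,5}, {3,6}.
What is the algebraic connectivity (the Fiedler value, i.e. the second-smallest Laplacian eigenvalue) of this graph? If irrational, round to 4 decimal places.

1

Each diagonal entry of L is the vertex degree and each off-diagonal entry is -1 where an edge is present, 0 otherwise; in the order [1, 2, 3, 4, 5, 6] the diagonal is [2, 2, 2, 2, 2, 2]. The sorted Laplacian eigenvalues are [0, 1, 1, 3, 3, 4]; the algebraic connectivity is the second entry, 1. By the matrix-tree theorem the graph has (1/6) * product of the nonzero eigenvalues = 6 spanning trees.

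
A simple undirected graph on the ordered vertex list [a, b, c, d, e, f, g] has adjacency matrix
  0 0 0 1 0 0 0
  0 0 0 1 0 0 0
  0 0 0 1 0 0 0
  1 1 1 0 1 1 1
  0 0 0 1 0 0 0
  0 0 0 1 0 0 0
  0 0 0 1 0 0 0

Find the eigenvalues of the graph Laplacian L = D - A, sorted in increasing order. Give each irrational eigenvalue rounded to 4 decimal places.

With the vertex order [a, b, c, d, e, f, g], the degrees are [1, 1, 1, 6, 1, 1, 1], giving D = diag(1, 1, 1, 6, 1, 1, 1) and L = D - A. The multiplicity of 0 as a Laplacian eigenvalue equals the number of connected components.

[0, 1, 1, 1, 1, 1, 7]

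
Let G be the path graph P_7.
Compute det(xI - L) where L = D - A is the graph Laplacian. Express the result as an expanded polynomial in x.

x^7 - 12x^6 + 55x^5 - 120x^4 + 126x^3 - 56x^2 + 7x

The graph has 7 vertices and degree multiset [2, 2, 2, 2, 2, 1, 1]; D is the diagonal matrix of degrees and L = D - A. Computing det(xI - L) by cofactor expansion (or equivalently via sum-over-permutations) gives x^7 - 12x^6 + 55x^5 - 120x^4 + 126x^3 - 56x^2 + 7x. The coefficient of x^6 equals -trace(L) = -12, matching the sum of degrees. The eigenvalues sum to 12, which equals trace(L) = 2|E|. The largest eigenvalue, 3.8019, is at most the vertex count 7.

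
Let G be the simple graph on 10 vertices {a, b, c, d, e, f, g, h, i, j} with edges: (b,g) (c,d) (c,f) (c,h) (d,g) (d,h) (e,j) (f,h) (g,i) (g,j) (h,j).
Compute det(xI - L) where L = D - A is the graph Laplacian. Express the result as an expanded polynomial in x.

x^10 - 22x^9 + 198x^8 - 942x^7 + 2557x^6 - 3994x^5 + 3459x^4 - 1518x^3 + 261x^2

Each diagonal entry of L is the vertex degree and each off-diagonal entry is -1 where an edge is present, 0 otherwise; in the order [a, b, c, d, e, f, g, h, i, j] the diagonal is [0, 1, 3, 3, 1, 2, 4, 4, 1, 3]. Computing det(xI - L) by cofactor expansion (or equivalently via sum-over-permutations) gives x^10 - 22x^9 + 198x^8 - 942x^7 + 2557x^6 - 3994x^5 + 3459x^4 - 1518x^3 + 261x^2. The coefficient of x^9 equals -trace(L) = -22, matching the sum of degrees. The eigenvalues sum to 22, which equals trace(L) = 2|E|.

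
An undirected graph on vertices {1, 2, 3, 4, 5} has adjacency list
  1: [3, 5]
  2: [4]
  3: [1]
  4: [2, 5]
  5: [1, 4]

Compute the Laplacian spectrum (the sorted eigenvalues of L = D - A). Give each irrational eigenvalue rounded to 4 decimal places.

With the vertex order [1, 2, 3, 4, 5], the degrees are [2, 1, 1, 2, 2], giving D = diag(2, 1, 1, 2, 2) and L = D - A. Since every row of L sums to 0, the all-ones vector is in the kernel and 0 is an eigenvalue. The single zero eigenvalue shows the graph is connected. There is one zero in the spectrum, matching the 1 component.

[0, 0.3820, 1.3820, 2.6180, 3.6180]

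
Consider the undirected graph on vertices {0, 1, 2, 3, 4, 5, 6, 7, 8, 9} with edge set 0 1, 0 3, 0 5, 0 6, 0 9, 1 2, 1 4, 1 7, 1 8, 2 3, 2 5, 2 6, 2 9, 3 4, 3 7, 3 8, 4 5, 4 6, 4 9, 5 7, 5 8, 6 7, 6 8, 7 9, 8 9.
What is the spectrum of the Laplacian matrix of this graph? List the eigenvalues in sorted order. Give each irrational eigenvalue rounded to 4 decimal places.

[0, 5, 5, 5, 5, 5, 5, 5, 5, 10]

With the vertex order [0, 1, 2, 3, 4, 5, 6, 7, 8, 9], the degrees are [5, 5, 5, 5, 5, 5, 5, 5, 5, 5], giving D = diag(5, 5, 5, 5, 5, 5, 5, 5, 5, 5) and L = D - A. Since every row of L sums to 0, the all-ones vector is in the kernel and 0 is an eigenvalue. There is one zero in the spectrum, matching the 1 component.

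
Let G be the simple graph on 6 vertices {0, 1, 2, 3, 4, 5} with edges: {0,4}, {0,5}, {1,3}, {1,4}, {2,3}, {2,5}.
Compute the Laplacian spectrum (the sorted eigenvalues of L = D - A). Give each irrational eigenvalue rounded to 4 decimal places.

Each diagonal entry of L is the vertex degree and each off-diagonal entry is -1 where an edge is present, 0 otherwise; in the order [0, 1, 2, 3, 4, 5] the diagonal is [2, 2, 2, 2, 2, 2]. Since every row of L sums to 0, the all-ones vector is in the kernel and 0 is an eigenvalue. There is one zero in the spectrum, matching the 1 component.

[0, 1, 1, 3, 3, 4]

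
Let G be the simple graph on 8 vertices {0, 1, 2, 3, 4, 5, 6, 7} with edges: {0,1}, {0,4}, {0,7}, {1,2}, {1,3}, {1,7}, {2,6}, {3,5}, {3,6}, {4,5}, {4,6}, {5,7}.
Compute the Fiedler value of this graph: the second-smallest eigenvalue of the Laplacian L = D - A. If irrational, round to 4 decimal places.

With the vertex order [0, 1, 2, 3, 4, 5, 6, 7], the degrees are [3, 4, 2, 3, 3, 3, 3, 3], giving D = diag(3, 4, 2, 3, 3, 3, 3, 3) and L = D - A. The smallest Laplacian eigenvalue is always 0. The next one, lambda_2 = 1.4194, measures how hard the graph is to disconnect: larger values mean better connectivity. The largest eigenvalue, 5.8070, is at most the vertex count 8. There is one zero in the spectrum, matching the 1 component.

1.4194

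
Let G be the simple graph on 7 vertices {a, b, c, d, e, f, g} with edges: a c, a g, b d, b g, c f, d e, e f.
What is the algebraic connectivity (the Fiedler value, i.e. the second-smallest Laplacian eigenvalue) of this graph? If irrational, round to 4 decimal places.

Each diagonal entry of L is the vertex degree and each off-diagonal entry is -1 where an edge is present, 0 otherwise; in the order [a, b, c, d, e, f, g] the diagonal is [2, 2, 2, 2, 2, 2, 2]. The smallest Laplacian eigenvalue is always 0. The next one, lambda_2 = 0.7530, measures how hard the graph is to disconnect: larger values mean better connectivity. The eigenvalues sum to 14, which equals trace(L) = 2|E|.

0.7530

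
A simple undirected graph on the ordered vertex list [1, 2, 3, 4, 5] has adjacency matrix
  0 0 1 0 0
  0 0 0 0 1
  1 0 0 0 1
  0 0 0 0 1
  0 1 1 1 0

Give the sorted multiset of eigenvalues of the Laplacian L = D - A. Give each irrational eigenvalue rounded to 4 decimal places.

[0, 0.5188, 1, 2.3111, 4.1701]

Each diagonal entry of L is the vertex degree and each off-diagonal entry is -1 where an edge is present, 0 otherwise; in the order [1, 2, 3, 4, 5] the diagonal is [1, 1, 2, 1, 3]. Since every row of L sums to 0, the all-ones vector is in the kernel and 0 is an eigenvalue. There is one zero in the spectrum, matching the 1 component.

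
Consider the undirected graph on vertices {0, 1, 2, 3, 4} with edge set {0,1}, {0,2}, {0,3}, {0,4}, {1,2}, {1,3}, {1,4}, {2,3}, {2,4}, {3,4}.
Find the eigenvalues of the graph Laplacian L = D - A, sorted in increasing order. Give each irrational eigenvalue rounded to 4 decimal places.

[0, 5, 5, 5, 5]

Reading degrees in the order [0, 1, 2, 3, 4] gives [4, 4, 4, 4, 4]; set D = diag(4, 4, 4, 4, 4) and form L = D - A. L is symmetric positive semidefinite, so every eigenvalue is real and nonnegative. The single zero eigenvalue shows the graph is connected. There is one zero in the spectrum, matching the 1 component. The largest eigenvalue, 5, is at most the vertex count 5.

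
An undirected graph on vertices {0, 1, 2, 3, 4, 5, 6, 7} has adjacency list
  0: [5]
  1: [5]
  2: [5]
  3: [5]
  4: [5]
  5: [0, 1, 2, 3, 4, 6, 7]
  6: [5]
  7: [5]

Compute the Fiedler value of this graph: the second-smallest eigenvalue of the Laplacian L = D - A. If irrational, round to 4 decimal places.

1

Reading degrees in the order [0, 1, 2, 3, 4, 5, 6, 7] gives [1, 1, 1, 1, 1, 7, 1, 1]; set D = diag(1, 1, 1, 1, 1, 7, 1, 1) and form L = D - A. The sorted Laplacian eigenvalues are [0, 1, 1, 1, 1, 1, 1, 8]; the algebraic connectivity is the second entry, 1. The largest eigenvalue, 8, is at most the vertex count 8. The eigenvalues sum to 14, which equals trace(L) = 2|E|.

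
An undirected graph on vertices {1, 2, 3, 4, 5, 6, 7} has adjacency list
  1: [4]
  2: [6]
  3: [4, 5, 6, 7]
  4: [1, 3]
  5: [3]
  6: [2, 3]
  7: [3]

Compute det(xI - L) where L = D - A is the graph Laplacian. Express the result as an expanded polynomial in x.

x^7 - 12x^6 + 52x^5 - 104x^4 + 100x^3 - 44x^2 + 7x

Each diagonal entry of L is the vertex degree and each off-diagonal entry is -1 where an edge is present, 0 otherwise; in the order [1, 2, 3, 4, 5, 6, 7] the diagonal is [1, 1, 4, 2, 1, 2, 1]. L has integer entries, so p(x) = det(xI - L) has integer coefficients. Expanding the determinant yields x^7 - 12x^6 + 52x^5 - 104x^4 + 100x^3 - 44x^2 + 7x. Since p(0) = det(-L) = 0, x divides p(x). The largest eigenvalue, 5.1642, is at most the vertex count 7. The eigenvalues sum to 12, which equals trace(L) = 2|E|.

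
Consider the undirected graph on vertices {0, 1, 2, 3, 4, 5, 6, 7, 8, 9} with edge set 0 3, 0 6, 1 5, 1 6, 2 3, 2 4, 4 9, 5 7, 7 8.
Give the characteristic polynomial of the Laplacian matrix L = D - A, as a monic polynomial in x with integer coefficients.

With the vertex order [0, 1, 2, 3, 4, 5, 6, 7, 8, 9], the degrees are [2, 2, 2, 2, 2, 2, 2, 2, 1, 1], giving D = diag(2, 2, 2, 2, 2, 2, 2, 2, 1, 1) and L = D - A. L has integer entries, so p(x) = det(xI - L) has integer coefficients. Expanding the determinant yields x^10 - 18x^9 + 136x^8 - 560x^7 + 1365x^6 - 2002x^5 + 1716x^4 - 792x^3 + 165x^2 - 10x. The constant term is 0 because L is singular (the all-ones vector lies in its kernel). There is one zero in the spectrum, matching the 1 component. The eigenvalues sum to 18, which equals trace(L) = 2|E|.

x^10 - 18x^9 + 136x^8 - 560x^7 + 1365x^6 - 2002x^5 + 1716x^4 - 792x^3 + 165x^2 - 10x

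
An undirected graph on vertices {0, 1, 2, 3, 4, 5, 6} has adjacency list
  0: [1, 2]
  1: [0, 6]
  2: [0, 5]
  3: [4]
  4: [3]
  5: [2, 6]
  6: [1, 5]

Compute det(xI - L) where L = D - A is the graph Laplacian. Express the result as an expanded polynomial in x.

x^7 - 12x^6 + 55x^5 - 120x^4 + 125x^3 - 50x^2

Each diagonal entry of L is the vertex degree and each off-diagonal entry is -1 where an edge is present, 0 otherwise; in the order [0, 1, 2, 3, 4, 5, 6] the diagonal is [2, 2, 2, 1, 1, 2, 2]. L has integer entries, so p(x) = det(xI - L) has integer coefficients. Expanding the determinant yields x^7 - 12x^6 + 55x^5 - 120x^4 + 125x^3 - 50x^2. The coefficient of x^6 equals -trace(L) = -12, matching the sum of degrees. The largest eigenvalue, 3.6180, is at most the vertex count 7.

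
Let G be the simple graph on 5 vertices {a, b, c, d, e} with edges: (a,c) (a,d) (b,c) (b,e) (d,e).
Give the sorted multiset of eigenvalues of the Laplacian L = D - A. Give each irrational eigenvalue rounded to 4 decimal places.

Each diagonal entry of L is the vertex degree and each off-diagonal entry is -1 where an edge is present, 0 otherwise; in the order [a, b, c, d, e] the diagonal is [2, 2, 2, 2, 2]. L is symmetric positive semidefinite, so every eigenvalue is real and nonnegative. The single zero eigenvalue shows the graph is connected. The eigenvalues sum to 10, which equals trace(L) = 2|E|.

[0, 1.3820, 1.3820, 3.6180, 3.6180]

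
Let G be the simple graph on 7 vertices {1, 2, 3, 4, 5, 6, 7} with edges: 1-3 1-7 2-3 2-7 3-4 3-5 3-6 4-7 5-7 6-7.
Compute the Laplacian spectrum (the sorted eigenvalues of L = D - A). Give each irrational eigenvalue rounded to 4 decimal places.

With the vertex order [1, 2, 3, 4, 5, 6, 7], the degrees are [2, 2, 5, 2, 2, 2, 5], giving D = diag(2, 2, 5, 2, 2, 2, 5) and L = D - A. The multiplicity of 0 as a Laplacian eigenvalue equals the number of connected components. The single zero eigenvalue shows the graph is connected. The eigenvalues sum to 20, which equals trace(L) = 2|E|. By the matrix-tree theorem the graph has (1/7) * product of the nonzero eigenvalues = 80 spanning trees.

[0, 2, 2, 2, 2, 5, 7]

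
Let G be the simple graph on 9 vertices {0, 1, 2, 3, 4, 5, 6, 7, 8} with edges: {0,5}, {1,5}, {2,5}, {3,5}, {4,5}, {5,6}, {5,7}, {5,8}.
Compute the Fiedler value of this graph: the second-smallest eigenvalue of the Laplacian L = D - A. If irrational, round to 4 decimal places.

Each diagonal entry of L is the vertex degree and each off-diagonal entry is -1 where an edge is present, 0 otherwise; in the order [0, 1, 2, 3, 4, 5, 6, 7, 8] the diagonal is [1, 1, 1, 1, 1, 8, 1, 1, 1]. The sorted Laplacian eigenvalues are [0, 1, 1, 1, 1, 1, 1, 1, 9]; the algebraic connectivity is the second entry, 1. By the matrix-tree theorem the graph has (1/9) * product of the nonzero eigenvalues = 1 spanning tree. The largest eigenvalue, 9, is at most the vertex count 9.

1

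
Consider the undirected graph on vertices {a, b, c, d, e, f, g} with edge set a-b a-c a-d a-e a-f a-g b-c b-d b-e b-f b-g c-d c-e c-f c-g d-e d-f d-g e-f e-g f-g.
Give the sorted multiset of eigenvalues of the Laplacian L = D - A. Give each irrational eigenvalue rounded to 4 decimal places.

With the vertex order [a, b, c, d, e, f, g], the degrees are [6, 6, 6, 6, 6, 6, 6], giving D = diag(6, 6, 6, 6, 6, 6, 6) and L = D - A. L is symmetric positive semidefinite, so every eigenvalue is real and nonnegative. The single zero eigenvalue shows the graph is connected. There is one zero in the spectrum, matching the 1 component.

[0, 7, 7, 7, 7, 7, 7]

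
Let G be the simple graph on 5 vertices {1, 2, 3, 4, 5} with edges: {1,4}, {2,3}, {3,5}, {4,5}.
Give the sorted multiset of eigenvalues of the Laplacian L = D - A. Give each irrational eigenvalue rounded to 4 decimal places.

Each diagonal entry of L is the vertex degree and each off-diagonal entry is -1 where an edge is present, 0 otherwise; in the order [1, 2, 3, 4, 5] the diagonal is [1, 1, 2, 2, 2]. Since every row of L sums to 0, the all-ones vector is in the kernel and 0 is an eigenvalue. The single zero eigenvalue shows the graph is connected. By the matrix-tree theorem the graph has (1/5) * product of the nonzero eigenvalues = 1 spanning tree. There is one zero in the spectrum, matching the 1 component.

[0, 0.3820, 1.3820, 2.6180, 3.6180]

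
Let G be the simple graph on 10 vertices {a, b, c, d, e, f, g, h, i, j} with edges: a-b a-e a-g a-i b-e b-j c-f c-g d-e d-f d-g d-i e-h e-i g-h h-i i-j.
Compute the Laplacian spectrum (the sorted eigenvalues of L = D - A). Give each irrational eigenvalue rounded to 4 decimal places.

[0, 0.7877, 1.8090, 2.4902, 2.8283, 3.7198, 4.4380, 4.5511, 6.3687, 7.0072]

With the vertex order [a, b, c, d, e, f, g, h, i, j], the degrees are [4, 3, 2, 4, 5, 2, 4, 3, 5, 2], giving D = diag(4, 3, 2, 4, 5, 2, 4, 3, 5, 2) and L = D - A. Since every row of L sums to 0, the all-ones vector is in the kernel and 0 is an eigenvalue. The largest eigenvalue, 7.0072, is at most the vertex count 10. By the matrix-tree theorem the graph has (1/10) * product of the nonzero eigenvalues = 3365 spanning trees.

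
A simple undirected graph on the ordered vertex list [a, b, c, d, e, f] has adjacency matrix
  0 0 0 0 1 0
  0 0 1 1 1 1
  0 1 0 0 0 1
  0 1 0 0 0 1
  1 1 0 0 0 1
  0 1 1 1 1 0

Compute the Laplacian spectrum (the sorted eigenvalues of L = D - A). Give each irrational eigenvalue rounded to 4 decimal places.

Each diagonal entry of L is the vertex degree and each off-diagonal entry is -1 where an edge is present, 0 otherwise; in the order [a, b, c, d, e, f] the diagonal is [1, 4, 2, 2, 3, 4]. Diagonalising L (or applying a numerical eigensolver to the 6x6 matrix) gives the spectrum above. The eigenvalues sum to 16, which equals trace(L) = 2|E|.

[0, 0.7639, 2, 3, 5, 5.2361]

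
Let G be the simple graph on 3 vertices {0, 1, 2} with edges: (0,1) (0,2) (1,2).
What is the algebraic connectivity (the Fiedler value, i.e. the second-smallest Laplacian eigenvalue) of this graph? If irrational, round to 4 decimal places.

Each diagonal entry of L is the vertex degree and each off-diagonal entry is -1 where an edge is present, 0 otherwise; in the order [0, 1, 2] the diagonal is [2, 2, 2]. Computing the eigenvalues of L and sorting gives [0, 3, 3]. The Fiedler value lambda_2 = 3 is strictly positive, so the graph is connected. The eigenvalues sum to 6, which equals trace(L) = 2|E|.

3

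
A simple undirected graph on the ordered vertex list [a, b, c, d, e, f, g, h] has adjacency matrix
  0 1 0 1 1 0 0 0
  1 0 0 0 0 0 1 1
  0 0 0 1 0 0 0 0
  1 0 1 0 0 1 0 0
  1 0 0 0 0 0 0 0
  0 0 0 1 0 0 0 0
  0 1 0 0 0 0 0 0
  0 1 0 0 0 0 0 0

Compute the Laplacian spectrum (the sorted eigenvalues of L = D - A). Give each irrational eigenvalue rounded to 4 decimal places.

[0, 0.2679, 0.6571, 1, 1, 2.5293, 3.7321, 4.8136]

With the vertex order [a, b, c, d, e, f, g, h], the degrees are [3, 3, 1, 3, 1, 1, 1, 1], giving D = diag(3, 3, 1, 3, 1, 1, 1, 1) and L = D - A. L is symmetric positive semidefinite, so every eigenvalue is real and nonnegative. The single zero eigenvalue shows the graph is connected. There is one zero in the spectrum, matching the 1 component. The eigenvalues sum to 14, which equals trace(L) = 2|E|.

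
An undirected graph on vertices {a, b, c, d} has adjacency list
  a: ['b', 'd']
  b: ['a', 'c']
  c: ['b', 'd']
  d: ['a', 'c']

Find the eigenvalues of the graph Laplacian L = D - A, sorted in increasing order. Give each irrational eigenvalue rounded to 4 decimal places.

With the vertex order [a, b, c, d], the degrees are [2, 2, 2, 2], giving D = diag(2, 2, 2, 2) and L = D - A. L is symmetric positive semidefinite, so every eigenvalue is real and nonnegative. The single zero eigenvalue shows the graph is connected. The largest eigenvalue, 4, is at most the vertex count 4.

[0, 2, 2, 4]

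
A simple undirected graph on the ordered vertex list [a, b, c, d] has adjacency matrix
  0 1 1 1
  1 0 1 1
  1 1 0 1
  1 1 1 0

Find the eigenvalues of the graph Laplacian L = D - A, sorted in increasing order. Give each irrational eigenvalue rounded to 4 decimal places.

Each diagonal entry of L is the vertex degree and each off-diagonal entry is -1 where an edge is present, 0 otherwise; in the order [a, b, c, d] the diagonal is [3, 3, 3, 3]. Diagonalising L (or applying a numerical eigensolver to the 4x4 matrix) gives the spectrum above. The single zero eigenvalue shows the graph is connected. By the matrix-tree theorem the graph has (1/4) * product of the nonzero eigenvalues = 16 spanning trees. The eigenvalues sum to 12, which equals trace(L) = 2|E|.

[0, 4, 4, 4]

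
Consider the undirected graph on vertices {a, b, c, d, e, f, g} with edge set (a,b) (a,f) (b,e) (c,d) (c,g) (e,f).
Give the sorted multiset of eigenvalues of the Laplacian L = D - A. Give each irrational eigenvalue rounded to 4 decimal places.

Each diagonal entry of L is the vertex degree and each off-diagonal entry is -1 where an edge is present, 0 otherwise; in the order [a, b, c, d, e, f, g] the diagonal is [2, 2, 2, 1, 2, 2, 1]. Since every row of L sums to 0, the all-ones vector is in the kernel and 0 is an eigenvalue. The 2 zero eigenvalues correspond to the 2 connected components. The largest eigenvalue, 4, is at most the vertex count 7. There are 2 zeros in the spectrum, matching the 2 components.

[0, 0, 1, 2, 2, 3, 4]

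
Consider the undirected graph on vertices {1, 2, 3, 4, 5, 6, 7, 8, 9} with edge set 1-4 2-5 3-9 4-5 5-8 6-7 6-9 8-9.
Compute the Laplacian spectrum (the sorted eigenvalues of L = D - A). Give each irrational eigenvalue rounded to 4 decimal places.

[0, 0.1729, 0.5587, 0.6617, 1.4331, 2.2091, 2.4851, 3.9563, 4.5231]

Reading degrees in the order [1, 2, 3, 4, 5, 6, 7, 8, 9] gives [1, 1, 1, 2, 3, 2, 1, 2, 3]; set D = diag(1, 1, 1, 2, 3, 2, 1, 2, 3) and form L = D - A. Diagonalising L (or applying a numerical eigensolver to the 9x9 matrix) gives the spectrum above. By the matrix-tree theorem the graph has (1/9) * product of the nonzero eigenvalues = 1 spanning tree. The eigenvalues sum to 16, which equals trace(L) = 2|E|.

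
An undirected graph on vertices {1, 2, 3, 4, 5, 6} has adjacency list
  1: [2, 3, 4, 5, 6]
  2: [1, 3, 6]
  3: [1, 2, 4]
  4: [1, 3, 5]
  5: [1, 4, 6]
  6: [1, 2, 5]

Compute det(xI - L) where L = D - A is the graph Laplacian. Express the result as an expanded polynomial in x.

x^6 - 20x^5 + 155x^4 - 580x^3 + 1045x^2 - 726x

Each diagonal entry of L is the vertex degree and each off-diagonal entry is -1 where an edge is present, 0 otherwise; in the order [1, 2, 3, 4, 5, 6] the diagonal is [5, 3, 3, 3, 3, 3]. L has integer entries, so p(x) = det(xI - L) has integer coefficients. Expanding the determinant yields x^6 - 20x^5 + 155x^4 - 580x^3 + 1045x^2 - 726x. The constant term is 0 because L is singular (the all-ones vector lies in its kernel). There is one zero in the spectrum, matching the 1 component.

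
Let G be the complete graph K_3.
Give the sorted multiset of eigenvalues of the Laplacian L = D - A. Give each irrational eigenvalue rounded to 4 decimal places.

The graph has 3 vertices and degree multiset [2, 2, 2]; D is the diagonal matrix of degrees and L = D - A. Diagonalising L (or applying a numerical eigensolver to the 3x3 matrix) gives the spectrum above. By the matrix-tree theorem the graph has (1/3) * product of the nonzero eigenvalues = 3 spanning trees. The largest eigenvalue, 3, is at most the vertex count 3.

[0, 3, 3]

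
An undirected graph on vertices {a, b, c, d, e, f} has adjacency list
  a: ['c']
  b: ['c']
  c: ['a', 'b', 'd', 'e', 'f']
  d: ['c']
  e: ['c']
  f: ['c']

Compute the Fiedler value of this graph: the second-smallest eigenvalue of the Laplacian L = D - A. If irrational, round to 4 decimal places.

1

Reading degrees in the order [a, b, c, d, e, f] gives [1, 1, 5, 1, 1, 1]; set D = diag(1, 1, 5, 1, 1, 1) and form L = D - A. The sorted Laplacian eigenvalues are [0, 1, 1, 1, 1, 6]; the algebraic connectivity is the second entry, 1. By the matrix-tree theorem the graph has (1/6) * product of the nonzero eigenvalues = 1 spanning tree. There is one zero in the spectrum, matching the 1 component.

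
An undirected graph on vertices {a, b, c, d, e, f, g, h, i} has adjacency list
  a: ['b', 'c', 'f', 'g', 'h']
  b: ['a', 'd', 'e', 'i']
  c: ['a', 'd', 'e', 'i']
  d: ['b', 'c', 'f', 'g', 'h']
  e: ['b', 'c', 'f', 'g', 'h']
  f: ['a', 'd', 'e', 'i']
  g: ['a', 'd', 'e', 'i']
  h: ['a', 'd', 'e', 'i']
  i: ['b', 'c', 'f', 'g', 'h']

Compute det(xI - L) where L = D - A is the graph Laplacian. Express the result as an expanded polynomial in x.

x^9 - 40x^8 + 690x^7 - 6720x^6 + 40485x^5 - 154704x^4 + 366560x^3 - 492800x^2 + 288000x

Reading degrees in the order [a, b, c, d, e, f, g, h, i] gives [5, 4, 4, 5, 5, 4, 4, 4, 5]; set D = diag(5, 4, 4, 5, 5, 4, 4, 4, 5) and form L = D - A. L has integer entries, so p(x) = det(xI - L) has integer coefficients. Expanding the determinant yields x^9 - 40x^8 + 690x^7 - 6720x^6 + 40485x^5 - 154704x^4 + 366560x^3 - 492800x^2 + 288000x. The constant term is 0 because L is singular (the all-ones vector lies in its kernel).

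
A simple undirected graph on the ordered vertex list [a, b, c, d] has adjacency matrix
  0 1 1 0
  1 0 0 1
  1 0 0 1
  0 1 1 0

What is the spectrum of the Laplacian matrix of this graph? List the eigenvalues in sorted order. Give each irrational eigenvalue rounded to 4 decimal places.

With the vertex order [a, b, c, d], the degrees are [2, 2, 2, 2], giving D = diag(2, 2, 2, 2) and L = D - A. Since every row of L sums to 0, the all-ones vector is in the kernel and 0 is an eigenvalue. The largest eigenvalue, 4, is at most the vertex count 4. The eigenvalues sum to 8, which equals trace(L) = 2|E|.

[0, 2, 2, 4]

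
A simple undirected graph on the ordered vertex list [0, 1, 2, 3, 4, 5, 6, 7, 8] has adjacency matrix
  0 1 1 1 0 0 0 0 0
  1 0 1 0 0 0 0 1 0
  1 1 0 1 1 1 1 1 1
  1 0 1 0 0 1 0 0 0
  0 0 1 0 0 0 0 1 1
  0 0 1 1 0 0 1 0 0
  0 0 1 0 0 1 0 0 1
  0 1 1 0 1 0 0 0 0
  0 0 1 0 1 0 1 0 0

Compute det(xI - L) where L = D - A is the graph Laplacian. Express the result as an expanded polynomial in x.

x^9 - 32x^8 + 428x^7 - 3136x^6 + 13786x^5 - 37232x^4 + 60276x^3 - 53424x^2 + 19845x

Reading degrees in the order [0, 1, 2, 3, 4, 5, 6, 7, 8] gives [3, 3, 8, 3, 3, 3, 3, 3, 3]; set D = diag(3, 3, 8, 3, 3, 3, 3, 3, 3) and form L = D - A. L has integer entries, so p(x) = det(xI - L) has integer coefficients. Expanding the determinant yields x^9 - 32x^8 + 428x^7 - 3136x^6 + 13786x^5 - 37232x^4 + 60276x^3 - 53424x^2 + 19845x. The constant term is 0 because L is singular (the all-ones vector lies in its kernel). The largest eigenvalue, 9, is at most the vertex count 9. By the matrix-tree theorem the graph has (1/9) * product of the nonzero eigenvalues = 2205 spanning trees.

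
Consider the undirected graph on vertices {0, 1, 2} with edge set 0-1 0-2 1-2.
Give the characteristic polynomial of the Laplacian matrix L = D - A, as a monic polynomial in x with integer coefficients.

x^3 - 6x^2 + 9x

Reading degrees in the order [0, 1, 2] gives [2, 2, 2]; set D = diag(2, 2, 2) and form L = D - A. L has integer entries, so p(x) = det(xI - L) has integer coefficients. Expanding the determinant yields x^3 - 6x^2 + 9x. The coefficient of x^2 equals -trace(L) = -6, matching the sum of degrees. The largest eigenvalue, 3, is at most the vertex count 3. By the matrix-tree theorem the graph has (1/3) * product of the nonzero eigenvalues = 3 spanning trees.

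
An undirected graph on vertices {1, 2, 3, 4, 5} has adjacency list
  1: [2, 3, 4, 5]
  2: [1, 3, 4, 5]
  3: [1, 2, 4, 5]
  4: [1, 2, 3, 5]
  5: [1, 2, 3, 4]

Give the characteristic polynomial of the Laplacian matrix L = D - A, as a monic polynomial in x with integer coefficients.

Reading degrees in the order [1, 2, 3, 4, 5] gives [4, 4, 4, 4, 4]; set D = diag(4, 4, 4, 4, 4) and form L = D - A. The eigenvalues of L are [0, 5, 5, 5, 5]; the characteristic polynomial is the product of (x - lambda_i), which multiplies out to x^5 - 20x^4 + 150x^3 - 500x^2 + 625x. The constant term is 0 because L is singular (the all-ones vector lies in its kernel). There is one zero in the spectrum, matching the 1 component. The largest eigenvalue, 5, is at most the vertex count 5.

x^5 - 20x^4 + 150x^3 - 500x^2 + 625x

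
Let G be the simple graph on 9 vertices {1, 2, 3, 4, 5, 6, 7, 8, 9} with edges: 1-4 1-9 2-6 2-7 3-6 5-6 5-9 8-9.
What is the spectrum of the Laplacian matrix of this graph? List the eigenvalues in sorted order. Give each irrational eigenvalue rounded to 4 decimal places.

[0, 0.1729, 0.5587, 0.6617, 1.4331, 2.2091, 2.4851, 3.9563, 4.5231]

Each diagonal entry of L is the vertex degree and each off-diagonal entry is -1 where an edge is present, 0 otherwise; in the order [1, 2, 3, 4, 5, 6, 7, 8, 9] the diagonal is [2, 2, 1, 1, 2, 3, 1, 1, 3]. L is symmetric positive semidefinite, so every eigenvalue is real and nonnegative. The eigenvalues sum to 16, which equals trace(L) = 2|E|. By the matrix-tree theorem the graph has (1/9) * product of the nonzero eigenvalues = 1 spanning tree.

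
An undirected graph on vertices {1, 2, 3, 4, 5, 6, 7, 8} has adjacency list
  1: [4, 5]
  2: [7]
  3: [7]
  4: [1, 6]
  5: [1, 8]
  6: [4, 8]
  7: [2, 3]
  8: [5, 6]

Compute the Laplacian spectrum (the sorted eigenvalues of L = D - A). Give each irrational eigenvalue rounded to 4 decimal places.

[0, 0, 1, 1.3820, 1.3820, 3, 3.6180, 3.6180]

Reading degrees in the order [1, 2, 3, 4, 5, 6, 7, 8] gives [2, 1, 1, 2, 2, 2, 2, 2]; set D = diag(2, 1, 1, 2, 2, 2, 2, 2) and form L = D - A. Diagonalising L (or applying a numerical eigensolver to the 8x8 matrix) gives the spectrum above. The 2 zero eigenvalues correspond to the 2 connected components. The largest eigenvalue, 3.6180, is at most the vertex count 8.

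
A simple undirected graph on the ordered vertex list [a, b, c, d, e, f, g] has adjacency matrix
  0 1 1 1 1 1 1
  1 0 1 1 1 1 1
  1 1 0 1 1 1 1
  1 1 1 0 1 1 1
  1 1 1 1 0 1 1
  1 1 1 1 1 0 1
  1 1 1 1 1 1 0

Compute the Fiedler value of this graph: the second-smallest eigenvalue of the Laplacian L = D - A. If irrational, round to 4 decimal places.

7

With the vertex order [a, b, c, d, e, f, g], the degrees are [6, 6, 6, 6, 6, 6, 6], giving D = diag(6, 6, 6, 6, 6, 6, 6) and L = D - A. Computing the eigenvalues of L and sorting gives [0, 7, 7, 7, 7, 7, 7]. The Fiedler value lambda_2 = 7 is strictly positive, so the graph is connected. The eigenvalues sum to 42, which equals trace(L) = 2|E|.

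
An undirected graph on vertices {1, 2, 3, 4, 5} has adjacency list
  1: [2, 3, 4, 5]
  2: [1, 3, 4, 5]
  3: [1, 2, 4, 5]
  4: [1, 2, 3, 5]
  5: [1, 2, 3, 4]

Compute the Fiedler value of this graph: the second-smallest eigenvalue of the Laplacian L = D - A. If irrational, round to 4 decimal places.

5

With the vertex order [1, 2, 3, 4, 5], the degrees are [4, 4, 4, 4, 4], giving D = diag(4, 4, 4, 4, 4) and L = D - A. The sorted Laplacian eigenvalues are [0, 5, 5, 5, 5]; the algebraic connectivity is the second entry, 5. The eigenvalues sum to 20, which equals trace(L) = 2|E|. By the matrix-tree theorem the graph has (1/5) * product of the nonzero eigenvalues = 125 spanning trees.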